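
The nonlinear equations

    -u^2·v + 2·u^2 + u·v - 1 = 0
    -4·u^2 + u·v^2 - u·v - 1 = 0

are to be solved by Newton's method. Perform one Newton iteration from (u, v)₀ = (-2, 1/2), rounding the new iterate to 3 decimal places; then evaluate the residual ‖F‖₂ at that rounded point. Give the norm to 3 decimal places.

4.490

At (-2, 1/2): F = (4.000, -16.500).
Jacobian J = [[-2·u·v + 4·u + v, -u^2 + u], [-8·u + v^2 - v, 2·u·v - u]].
At the point, J = [[-5.500, -6.000], [15.750, 0.000]] (det J = 94.500).
Solving J·Δ = −F gives Δ = (1.048, -0.294).
Then the next iterate is (u, v)₁ = (-0.952, 0.206).
Re-evaluating at (-0.952, 0.206): F = (0.42980, -4.46950), so ‖F‖₂ = 4.490.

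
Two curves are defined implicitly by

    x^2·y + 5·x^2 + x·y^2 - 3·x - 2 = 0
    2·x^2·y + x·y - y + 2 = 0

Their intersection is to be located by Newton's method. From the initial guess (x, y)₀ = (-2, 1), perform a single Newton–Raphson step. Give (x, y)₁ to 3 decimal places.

At (-2, 1): F = (26.000, 7.000).
Jacobian J = [[2·x·y + 10·x + y^2 - 3, x^2 + 2·x·y], [4·x·y + y, 2·x^2 + x - 1]].
At the point, J = [[-26.000, 0.000], [-7.000, 5.000]] (det J = -130.000).
Solving J·Δ = −F gives Δ = (1.000, 0.000).
Then the next iterate is (x, y)₁ = (-1.000, 1.000).

(-1.000, 1.000)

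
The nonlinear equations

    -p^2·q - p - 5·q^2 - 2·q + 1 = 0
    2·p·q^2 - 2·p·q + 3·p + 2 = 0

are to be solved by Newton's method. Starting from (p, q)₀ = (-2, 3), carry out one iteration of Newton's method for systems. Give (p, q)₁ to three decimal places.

(-2.600, 1.150)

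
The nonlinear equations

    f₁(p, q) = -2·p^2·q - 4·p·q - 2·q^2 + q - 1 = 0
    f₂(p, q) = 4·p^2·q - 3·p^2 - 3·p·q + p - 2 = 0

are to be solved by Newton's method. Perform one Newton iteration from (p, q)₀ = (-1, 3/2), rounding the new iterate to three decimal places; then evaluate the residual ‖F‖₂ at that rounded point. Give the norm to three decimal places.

0.987

At (-1, 3/2): F = (-1.000, 4.500).
Jacobian J = [[-4·p·q - 4·q, -2·p^2 - 4·p - 4·q + 1], [8·p·q - 6·p - 3·q + 1, 4·p^2 - 3·p]].
At the point, J = [[0.000, -3.000], [-9.500, 7.000]] (det J = -28.500).
Solving J·Δ = −F gives Δ = (0.228, -0.333).
Then the next iterate is (p, q)₁ = (-0.772, 1.167).
Re-evaluating at (-0.772, 1.167): F = (-0.34411, 0.92487), so ‖F‖₂ = 0.987.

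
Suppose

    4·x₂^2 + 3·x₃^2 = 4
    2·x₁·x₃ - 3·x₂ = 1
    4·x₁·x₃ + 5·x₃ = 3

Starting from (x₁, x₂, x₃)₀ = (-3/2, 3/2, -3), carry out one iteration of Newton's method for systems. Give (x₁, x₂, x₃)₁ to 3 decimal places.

(-1.637, 1.298, -1.357)

At (-3/2, 3/2, -3): F = (32.000, 3.500, 0.000).
Jacobian J = [[0, 8·x₂, 6·x₃], [2·x₃, -3, 2·x₁], [4·x₃, 0, 4·x₁ + 5]].
At the point, J = [[0.000, 12.000, -18.000], [-6.000, -3.000, -3.000], [-12.000, 0.000, -1.000]] (det J = 1008.000).
Solving J·Δ = −F gives Δ = (-0.137, -0.202, 1.643).
Then the next iterate is (x₁, x₂, x₃)₁ = (-1.637, 1.298, -1.357).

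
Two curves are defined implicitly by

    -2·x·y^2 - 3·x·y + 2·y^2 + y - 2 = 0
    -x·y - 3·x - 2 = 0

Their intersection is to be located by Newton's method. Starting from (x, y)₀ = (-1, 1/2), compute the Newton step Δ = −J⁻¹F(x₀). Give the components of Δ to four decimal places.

(0.4231, -0.0192)

At (-1, 1/2): F = (1.0000, 1.5000).
Jacobian J = [[-2·y^2 - 3·y, -4·x·y - 3·x + 4·y + 1], [-y - 3, -x]].
At the point, J = [[-2.0000, 8.0000], [-3.5000, 1.0000]] (det J = 26.0000).
Solving J·Δ = −F gives Δ = (0.4231, -0.0192).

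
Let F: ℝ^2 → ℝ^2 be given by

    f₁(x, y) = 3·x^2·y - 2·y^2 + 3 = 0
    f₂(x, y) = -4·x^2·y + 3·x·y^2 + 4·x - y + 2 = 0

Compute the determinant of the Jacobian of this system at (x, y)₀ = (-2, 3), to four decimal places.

1908.0000

J = [[6·x·y, 3·x^2 - 4·y], [-8·x·y + 3·y^2 + 4, -4·x^2 + 6·x·y - 1]].
At the point, J = [[-36.0000, 0.0000], [79.0000, -53.0000]].
det J = 1908.0000.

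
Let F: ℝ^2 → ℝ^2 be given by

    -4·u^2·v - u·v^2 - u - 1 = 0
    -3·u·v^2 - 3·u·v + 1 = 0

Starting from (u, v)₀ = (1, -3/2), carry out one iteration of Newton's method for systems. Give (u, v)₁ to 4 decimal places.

At (1, -3/2): F = (1.7500, -1.2500).
Jacobian J = [[-8·u·v - v^2 - 1, -4·u^2 - 2·u·v], [-3·v^2 - 3·v, -6·u·v - 3·u]].
At the point, J = [[8.7500, -1.0000], [-2.2500, 6.0000]] (det J = 50.2500).
Solving J·Δ = −F gives Δ = (-0.1841, 0.1393).
Then the next iterate is (u, v)₁ = (0.8159, -1.3607).

(0.8159, -1.3607)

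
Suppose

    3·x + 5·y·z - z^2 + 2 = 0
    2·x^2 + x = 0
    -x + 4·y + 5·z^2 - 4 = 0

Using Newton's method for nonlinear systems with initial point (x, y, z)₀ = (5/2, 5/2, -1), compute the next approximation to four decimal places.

(1.1364, -5.2642, -3.1193)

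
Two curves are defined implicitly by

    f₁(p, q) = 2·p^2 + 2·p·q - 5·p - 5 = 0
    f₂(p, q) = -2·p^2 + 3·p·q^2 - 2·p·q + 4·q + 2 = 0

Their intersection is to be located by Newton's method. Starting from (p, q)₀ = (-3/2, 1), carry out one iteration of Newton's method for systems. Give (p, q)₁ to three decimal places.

(-1.295, 1.718)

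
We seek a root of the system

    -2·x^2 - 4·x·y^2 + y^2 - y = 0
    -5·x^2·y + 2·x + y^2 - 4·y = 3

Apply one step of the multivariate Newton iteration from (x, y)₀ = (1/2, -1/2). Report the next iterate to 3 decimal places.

(0.417, -0.420)

At (1/2, -1/2): F = (-0.250, 0.875).
Jacobian J = [[-4·x - 4·y^2, -8·x·y + 2·y - 1], [-10·x·y + 2, -5·x^2 + 2·y - 4]].
At the point, J = [[-3.000, 0.000], [4.500, -6.250]] (det J = 18.750).
Solving J·Δ = −F gives Δ = (-0.083, 0.080).
Then the next iterate is (x, y)₁ = (0.417, -0.420).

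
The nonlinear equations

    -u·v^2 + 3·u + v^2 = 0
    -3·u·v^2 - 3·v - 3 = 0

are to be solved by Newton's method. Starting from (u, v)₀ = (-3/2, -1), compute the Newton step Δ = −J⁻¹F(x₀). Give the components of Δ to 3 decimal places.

At (-3/2, -1): F = (-2.000, 4.500).
Jacobian J = [[-v^2 + 3, -2·u·v + 2·v], [-3·v^2, -6·u·v - 3]].
At the point, J = [[2.000, -5.000], [-3.000, -12.000]] (det J = -39.000).
Solving J·Δ = −F gives Δ = (1.192, 0.077).

(1.192, 0.077)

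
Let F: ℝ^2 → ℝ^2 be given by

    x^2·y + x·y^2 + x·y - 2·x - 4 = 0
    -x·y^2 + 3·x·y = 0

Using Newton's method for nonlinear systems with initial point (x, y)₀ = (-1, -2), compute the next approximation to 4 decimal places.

(-1.1667, -0.3333)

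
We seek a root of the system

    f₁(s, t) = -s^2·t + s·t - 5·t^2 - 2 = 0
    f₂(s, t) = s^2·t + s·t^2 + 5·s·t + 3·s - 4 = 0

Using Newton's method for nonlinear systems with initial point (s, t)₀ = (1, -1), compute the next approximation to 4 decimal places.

(0.0588, -0.2059)

At (1, -1): F = (-7.0000, -6.0000).
Jacobian J = [[-2·s·t + t, -s^2 + s - 10·t], [2·s·t + t^2 + 5·t + 3, s^2 + 2·s·t + 5·s]].
At the point, J = [[1.0000, 10.0000], [-3.0000, 4.0000]] (det J = 34.0000).
Solving J·Δ = −F gives Δ = (-0.9412, 0.7941).
Then the next iterate is (s, t)₁ = (0.0588, -0.2059).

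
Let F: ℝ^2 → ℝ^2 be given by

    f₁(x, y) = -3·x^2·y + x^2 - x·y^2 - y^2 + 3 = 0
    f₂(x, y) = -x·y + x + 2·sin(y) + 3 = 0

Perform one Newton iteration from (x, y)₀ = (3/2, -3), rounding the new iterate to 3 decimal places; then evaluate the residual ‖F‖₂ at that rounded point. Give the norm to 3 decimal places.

3.652

At (3/2, -3): F = (3.000, 8.71776).
Jacobian J = [[-6·x·y + 2·x - y^2, -3·x^2 - 2·x·y - 2·y], [-y + 1, -x + 2·cos(y)]].
At the point, J = [[21.000, 8.250], [4.000, -3.47998]] (det J = -106.07968).
Solving J·Δ = −F gives Δ = (-0.776, 1.613).
Then the next iterate is (x, y)₁ = (0.724, -1.387).
Re-evaluating at (0.724, -1.387): F = (2.38869, 2.76187), so ‖F‖₂ = 3.652.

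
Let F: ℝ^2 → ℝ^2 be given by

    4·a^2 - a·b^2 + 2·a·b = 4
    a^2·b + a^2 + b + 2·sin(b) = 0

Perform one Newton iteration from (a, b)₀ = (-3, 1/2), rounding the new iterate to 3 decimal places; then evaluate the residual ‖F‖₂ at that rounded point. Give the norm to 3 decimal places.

7.887

At (-3, 1/2): F = (29.750, 14.95885).
Jacobian J = [[8·a - b^2 + 2·b, -2·a·b + 2·a], [2·a·b + 2·a, a^2 + 2·cos(b) + 1]].
At the point, J = [[-23.250, -3.000], [-9.000, 11.75517]] (det J = -300.30759).
Solving J·Δ = −F gives Δ = (1.314, -0.267).
Then the next iterate is (a, b)₁ = (-1.686, 0.233).
Re-evaluating at (-1.686, 0.233): F = (6.67624, 4.19972), so ‖F‖₂ = 7.887.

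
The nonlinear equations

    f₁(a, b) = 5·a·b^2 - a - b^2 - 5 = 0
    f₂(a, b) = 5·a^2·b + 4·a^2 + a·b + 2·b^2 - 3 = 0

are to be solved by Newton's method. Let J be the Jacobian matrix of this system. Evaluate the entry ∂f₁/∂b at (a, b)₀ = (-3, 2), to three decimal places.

-64.000

∂f₁/∂b = 10·a·b - 2·b.
At (-3, 2) this is -64.000.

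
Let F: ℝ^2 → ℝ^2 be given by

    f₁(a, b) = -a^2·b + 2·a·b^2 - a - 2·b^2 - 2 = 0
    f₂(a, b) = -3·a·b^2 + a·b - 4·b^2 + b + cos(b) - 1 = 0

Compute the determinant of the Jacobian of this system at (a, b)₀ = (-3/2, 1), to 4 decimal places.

-25.8659

J = [[-2·a·b + 2·b^2 - 1, -a^2 + 4·a·b - 4·b], [-3·b^2 + b, -6·a·b + a - 8·b - sin(b) + 1]].
At the point, J = [[4.0000, -12.2500], [-2.0000, -0.341471]].
det J = -25.8659.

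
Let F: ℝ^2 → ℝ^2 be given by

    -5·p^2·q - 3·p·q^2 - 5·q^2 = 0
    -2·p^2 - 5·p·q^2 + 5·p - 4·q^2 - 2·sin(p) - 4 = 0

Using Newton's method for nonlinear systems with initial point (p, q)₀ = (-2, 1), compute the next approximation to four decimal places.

At (-2, 1): F = (-19.0000, -14.181405).
Jacobian J = [[-10·p·q - 3·q^2, -5·p^2 - 6·p·q - 10·q], [-4·p - 5·q^2 - 2·cos(p) + 5, -10·p·q - 8·q]].
At the point, J = [[17.0000, -18.0000], [8.832294, 12.0000]] (det J = 362.981286).
Solving J·Δ = −F gives Δ = (1.3314, 0.2019).
Then the next iterate is (p, q)₁ = (-0.6686, 1.2019).

(-0.6686, 1.2019)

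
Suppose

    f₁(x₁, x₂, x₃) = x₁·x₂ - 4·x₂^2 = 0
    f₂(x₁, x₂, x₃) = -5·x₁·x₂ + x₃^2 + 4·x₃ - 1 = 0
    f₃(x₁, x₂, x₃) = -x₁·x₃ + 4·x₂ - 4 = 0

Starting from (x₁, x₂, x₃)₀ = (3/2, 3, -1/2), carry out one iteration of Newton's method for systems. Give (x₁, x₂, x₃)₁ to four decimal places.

(0.8935, 1.5191, 1.1822)

At (3/2, 3, -1/2): F = (-31.5000, -25.2500, 8.7500).
Jacobian J = [[x₂, x₁ - 8·x₂, 0], [-5·x₂, -5·x₁, 2·x₃ + 4], [-x₃, 4, -x₁]].
At the point, J = [[3.0000, -22.5000, 0.0000], [-15.0000, -7.5000, 3.0000], [0.5000, 4.0000, -1.5000]] (det J = 470.2500).
Solving J·Δ = −F gives Δ = (-0.6065, -1.4809, 1.6822).
Then the next iterate is (x₁, x₂, x₃)₁ = (0.8935, 1.5191, 1.1822).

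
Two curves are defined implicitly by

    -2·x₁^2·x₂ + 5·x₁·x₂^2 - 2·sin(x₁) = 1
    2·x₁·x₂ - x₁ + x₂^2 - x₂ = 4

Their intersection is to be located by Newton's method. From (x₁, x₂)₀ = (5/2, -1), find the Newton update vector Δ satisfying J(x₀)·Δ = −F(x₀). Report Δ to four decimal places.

At (5/2, -1): F = (22.803056, -9.5000).
Jacobian J = [[-4·x₁·x₂ + 5·x₂^2 - 2·cos(x₁), -2·x₁^2 + 10·x₁·x₂], [2·x₂ - 1, 2·x₁ + 2·x₂ - 1]].
At the point, J = [[16.602287, -37.5000], [-3.0000, 2.0000]] (det J = -79.295426).
Solving J·Δ = −F gives Δ = (-3.9176, -1.1263).

(-3.9176, -1.1263)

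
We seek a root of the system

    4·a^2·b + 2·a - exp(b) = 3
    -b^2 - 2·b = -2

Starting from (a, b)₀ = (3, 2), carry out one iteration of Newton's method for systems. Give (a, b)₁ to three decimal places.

(2.220, 1.000)

At (3, 2): F = (67.61094, -6.000).
Jacobian J = [[8·a·b + 2, 4·a^2 - exp(b)], [0, -2·b - 2]].
At the point, J = [[50.000, 28.61094], [0.000, -6.000]] (det J = -300.000).
Solving J·Δ = −F gives Δ = (-0.780, -1.000).
Then the next iterate is (a, b)₁ = (2.220, 1.000).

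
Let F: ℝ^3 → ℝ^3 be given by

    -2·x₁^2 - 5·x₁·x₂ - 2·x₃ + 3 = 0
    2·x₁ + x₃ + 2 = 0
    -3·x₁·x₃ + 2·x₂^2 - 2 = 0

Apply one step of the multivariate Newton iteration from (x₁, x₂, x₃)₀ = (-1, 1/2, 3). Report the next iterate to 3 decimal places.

(-1.169, -0.015, 0.337)

At (-1, 1/2, 3): F = (-2.500, 3.000, 7.500).
Jacobian J = [[-4·x₁ - 5·x₂, -5·x₁, -2], [2, 0, 1], [-3·x₃, 4·x₂, -3·x₁]].
At the point, J = [[1.500, 5.000, -2.000], [2.000, 0.000, 1.000], [-9.000, 2.000, 3.000]] (det J = -86.000).
Solving J·Δ = −F gives Δ = (-0.169, -0.515, -2.663).
Then the next iterate is (x₁, x₂, x₃)₁ = (-1.169, -0.015, 0.337).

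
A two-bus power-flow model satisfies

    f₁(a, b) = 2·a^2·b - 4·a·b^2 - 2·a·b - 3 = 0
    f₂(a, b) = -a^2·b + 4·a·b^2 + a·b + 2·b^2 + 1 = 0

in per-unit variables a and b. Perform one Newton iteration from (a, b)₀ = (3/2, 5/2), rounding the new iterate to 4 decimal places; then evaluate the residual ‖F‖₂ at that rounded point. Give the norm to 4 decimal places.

22.4800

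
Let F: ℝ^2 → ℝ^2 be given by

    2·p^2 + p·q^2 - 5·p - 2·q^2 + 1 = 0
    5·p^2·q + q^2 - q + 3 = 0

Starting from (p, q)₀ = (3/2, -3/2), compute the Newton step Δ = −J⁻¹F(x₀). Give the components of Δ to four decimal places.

At (3/2, -3/2): F = (-3.1250, -10.1250).
Jacobian J = [[4·p + q^2 - 5, 2·p·q - 4·q], [10·p·q, 5·p^2 + 2·q - 1]].
At the point, J = [[3.2500, 1.5000], [-22.5000, 7.2500]] (det J = 57.3125).
Solving J·Δ = −F gives Δ = (0.1303, 1.8010).

(0.1303, 1.8010)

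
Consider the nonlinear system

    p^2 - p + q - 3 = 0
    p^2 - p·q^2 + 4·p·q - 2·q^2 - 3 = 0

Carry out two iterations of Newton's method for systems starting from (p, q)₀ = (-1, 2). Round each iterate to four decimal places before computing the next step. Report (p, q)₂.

(-1.3654, -0.2212)

At (-1, 2): F = (1.0000, -14.0000).
Jacobian J = [[2·p - 1, 1], [2·p - q^2 + 4·q, -2·p·q + 4·p - 4·q]].
At the point, J = [[-3.0000, 1.0000], [2.0000, -8.0000]] (det J = 22.0000).
Solving J·Δ = −F gives Δ = (-0.2727, -1.8182).
Then the next iterate is (p, q)₁ = (-1.2727, 0.1818).
Round to (-1.2727, 0.1818) and repeat: F = (0.074265, -2.329780), J = [[-3.5454, 1.0000], [-1.851251, -5.355246]].
Δ = (-0.0927, -0.4030), so (p, q)₂ = (-1.3654, -0.2212).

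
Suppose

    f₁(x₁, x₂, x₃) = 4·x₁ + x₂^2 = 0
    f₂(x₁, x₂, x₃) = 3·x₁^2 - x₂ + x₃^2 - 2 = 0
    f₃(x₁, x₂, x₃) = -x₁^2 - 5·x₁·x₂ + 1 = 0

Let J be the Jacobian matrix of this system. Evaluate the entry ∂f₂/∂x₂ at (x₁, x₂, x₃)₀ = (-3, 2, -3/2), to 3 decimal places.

∂f₂/∂x₂ = -1.
At (-3, 2, -3/2) this is -1.000.

-1.000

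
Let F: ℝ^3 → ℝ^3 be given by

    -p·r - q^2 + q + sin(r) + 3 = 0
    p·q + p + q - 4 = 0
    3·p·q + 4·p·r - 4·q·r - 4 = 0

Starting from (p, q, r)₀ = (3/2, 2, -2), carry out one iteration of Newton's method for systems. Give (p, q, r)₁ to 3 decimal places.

At (3/2, 2, -2): F = (3.09070, 2.500, 9.000).
Jacobian J = [[-r, -2·q + 1, -p + cos(r)], [q + 1, p + 1, 0], [3·q + 4·r, 3·p - 4·r, 4·p - 4·q]].
At the point, J = [[2.000, -3.000, -1.91615], [3.000, 2.500, 0.000], [-2.000, 12.500, -2.000]] (det J = -109.43624).
Solving J·Δ = −F gives Δ = (-0.431, -0.482, 1.918).
Then the next iterate is (p, q, r)₁ = (1.069, 1.518, -0.082).

(1.069, 1.518, -0.082)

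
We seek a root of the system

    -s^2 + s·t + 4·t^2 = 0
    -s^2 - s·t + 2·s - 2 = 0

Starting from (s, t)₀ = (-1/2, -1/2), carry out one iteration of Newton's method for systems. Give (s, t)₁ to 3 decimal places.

(0.453, -0.172)

At (-1/2, -1/2): F = (1.000, -3.500).
Jacobian J = [[-2·s + t, s + 8·t], [-2·s - t + 2, -s]].
At the point, J = [[0.500, -4.500], [3.500, 0.500]] (det J = 16.000).
Solving J·Δ = −F gives Δ = (0.953, 0.328).
Then the next iterate is (s, t)₁ = (0.453, -0.172).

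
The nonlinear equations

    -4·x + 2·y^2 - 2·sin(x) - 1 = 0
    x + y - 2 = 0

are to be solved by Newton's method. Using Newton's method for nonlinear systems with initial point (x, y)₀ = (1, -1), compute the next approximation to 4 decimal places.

(-10.7369, 12.7369)

At (1, -1): F = (-4.682942, -2.0000).
Jacobian J = [[-2·cos(x) - 4, 4·y], [1, 1]].
At the point, J = [[-5.080605, -4.0000], [1.0000, 1.0000]] (det J = -1.080605).
Solving J·Δ = −F gives Δ = (-11.7369, 13.7369).
Then the next iterate is (x, y)₁ = (-10.7369, 12.7369).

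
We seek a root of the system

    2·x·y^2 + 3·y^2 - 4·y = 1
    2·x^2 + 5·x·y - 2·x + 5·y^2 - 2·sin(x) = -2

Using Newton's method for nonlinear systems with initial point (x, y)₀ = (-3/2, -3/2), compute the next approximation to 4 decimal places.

At (-3/2, -3/2): F = (5.0000, 33.994990).
Jacobian J = [[2·y^2, 4·x·y + 6·y - 4], [4·x + 5·y - 2·cos(x) - 2, 5·x + 10·y]].
At the point, J = [[4.5000, -4.0000], [-15.641474, -22.5000]] (det J = -163.815898).
Solving J·Δ = −F gives Δ = (0.1433, 1.4112).
Then the next iterate is (x, y)₁ = (-1.3567, -0.0888).

(-1.3567, -0.0888)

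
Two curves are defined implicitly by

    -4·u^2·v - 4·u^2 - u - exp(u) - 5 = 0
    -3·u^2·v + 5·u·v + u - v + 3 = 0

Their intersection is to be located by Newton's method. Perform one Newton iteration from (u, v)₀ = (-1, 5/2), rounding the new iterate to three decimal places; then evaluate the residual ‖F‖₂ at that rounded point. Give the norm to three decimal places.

8.150

At (-1, 5/2): F = (-18.36788, -20.500).
Jacobian J = [[-8·u·v - 8·u - exp(u) - 1, -4·u^2], [-6·u·v + 5·v + 1, -3·u^2 + 5·u - 1]].
At the point, J = [[26.63212, -4.000], [28.500, -9.000]] (det J = -125.68909).
Solving J·Δ = −F gives Δ = (0.663, -0.179).
Then the next iterate is (u, v)₁ = (-0.337, 2.321).
Re-evaluating at (-0.337, 2.321): F = (-6.88556, -4.35967), so ‖F‖₂ = 8.150.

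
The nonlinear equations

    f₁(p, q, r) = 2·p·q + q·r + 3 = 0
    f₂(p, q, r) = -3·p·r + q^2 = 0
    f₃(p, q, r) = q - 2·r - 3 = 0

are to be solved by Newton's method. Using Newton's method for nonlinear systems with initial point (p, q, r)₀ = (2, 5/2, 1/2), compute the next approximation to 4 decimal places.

(3.0638, -0.5772, -1.7886)

At (2, 5/2, 1/2): F = (14.2500, 3.2500, -1.5000).
Jacobian J = [[2·q, 2·p + r, q], [-3·r, 2·q, -3·p], [0, 1, -2]].
At the point, J = [[5.0000, 4.5000, 2.5000], [-1.5000, 5.0000, -6.0000], [0.0000, 1.0000, -2.0000]] (det J = -37.2500).
Solving J·Δ = −F gives Δ = (1.0638, -3.0772, -2.2886).
Then the next iterate is (p, q, r)₁ = (3.0638, -0.5772, -1.7886).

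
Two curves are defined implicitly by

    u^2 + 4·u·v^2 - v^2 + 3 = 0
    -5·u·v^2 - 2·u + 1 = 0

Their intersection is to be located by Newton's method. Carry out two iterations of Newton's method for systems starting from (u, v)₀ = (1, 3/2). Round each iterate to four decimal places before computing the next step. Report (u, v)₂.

(0.0930, 1.9182)

At (1, 3/2): F = (10.7500, -12.2500).
Jacobian J = [[2·u + 4·v^2, 8·u·v - 2·v], [-5·v^2 - 2, -10·u·v]].
At the point, J = [[11.0000, 9.0000], [-13.2500, -15.0000]] (det J = -45.7500).
Solving J·Δ = −F gives Δ = (-1.1148, 0.1680).
Then the next iterate is (u, v)₁ = (-0.1148, 1.6680).
Round to (-0.1148, 1.6680) and repeat: F = (-1.046642, 2.826597), J = [[10.899296, -4.867891], [-15.911120, 1.914864]].
Δ = (0.2078, 0.2502), so (u, v)₂ = (0.0930, 1.9182).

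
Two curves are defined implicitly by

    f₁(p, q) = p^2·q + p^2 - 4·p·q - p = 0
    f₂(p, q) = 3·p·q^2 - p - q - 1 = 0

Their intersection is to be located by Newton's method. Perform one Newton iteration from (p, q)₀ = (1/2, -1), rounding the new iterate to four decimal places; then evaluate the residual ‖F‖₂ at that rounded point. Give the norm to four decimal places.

0.0000

At (1/2, -1): F = (1.5000, 1.0000).
Jacobian J = [[2·p·q + 2·p - 4·q - 1, p^2 - 4·p], [3·q^2 - 1, 6·p·q - 1]].
At the point, J = [[3.0000, -1.7500], [2.0000, -4.0000]] (det J = -8.5000).
Solving J·Δ = −F gives Δ = (-0.5000, 0.0000).
Then the next iterate is (p, q)₁ = (0.0000, -1.0000).
Re-evaluating at (0.0000, -1.0000): F = (0.0000, 0.0000), so ‖F‖₂ = 0.0000.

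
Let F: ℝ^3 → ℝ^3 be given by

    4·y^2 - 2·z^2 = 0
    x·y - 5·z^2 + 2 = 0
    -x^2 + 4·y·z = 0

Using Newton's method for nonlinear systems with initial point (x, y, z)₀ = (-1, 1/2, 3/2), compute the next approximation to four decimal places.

At (-1, 1/2, 3/2): F = (-3.5000, -9.7500, 2.0000).
Jacobian J = [[0, 8·y, -4·z], [y, x, -10·z], [-2·x, 4·z, 4·y]].
At the point, J = [[0.0000, 4.0000, -6.0000], [0.5000, -1.0000, -15.0000], [2.0000, 6.0000, 2.0000]] (det J = -154.0000).
Solving J·Δ = −F gives Δ = (-0.0714, -0.0942, -0.6461).
Then the next iterate is (x, y, z)₁ = (-1.0714, 0.4058, 0.8539).

(-1.0714, 0.4058, 0.8539)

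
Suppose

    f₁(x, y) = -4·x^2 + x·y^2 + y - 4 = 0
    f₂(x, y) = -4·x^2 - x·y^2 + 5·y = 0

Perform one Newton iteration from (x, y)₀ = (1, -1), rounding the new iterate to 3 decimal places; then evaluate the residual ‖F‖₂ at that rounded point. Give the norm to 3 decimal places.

At (1, -1): F = (-8.000, -10.000).
Jacobian J = [[-8·x + y^2, 2·x·y + 1], [-8·x - y^2, -2·x·y + 5]].
At the point, J = [[-7.000, -1.000], [-9.000, 7.000]] (det J = -58.000).
Solving J·Δ = −F gives Δ = (-1.138, -0.034).
Then the next iterate is (x, y)₁ = (-0.138, -1.034).
Re-evaluating at (-0.138, -1.034): F = (-5.25772, -5.09863), so ‖F‖₂ = 7.324.

7.324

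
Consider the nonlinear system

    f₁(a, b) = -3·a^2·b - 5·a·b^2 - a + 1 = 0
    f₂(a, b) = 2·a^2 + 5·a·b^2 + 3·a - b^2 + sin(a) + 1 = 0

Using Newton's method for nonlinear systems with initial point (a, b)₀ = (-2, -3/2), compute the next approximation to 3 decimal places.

(-1.358, -0.927)

At (-2, -3/2): F = (43.500, -22.65930).
Jacobian J = [[-6·a·b - 5·b^2 - 1, -3·a^2 - 10·a·b], [4·a + 5·b^2 + cos(a) + 3, 10·a·b - 2·b]].
At the point, J = [[-30.250, -42.000], [5.83385, 33.000]] (det J = -753.22817).
Solving J·Δ = −F gives Δ = (0.642, 0.573).
Then the next iterate is (a, b)₁ = (-1.358, -0.927).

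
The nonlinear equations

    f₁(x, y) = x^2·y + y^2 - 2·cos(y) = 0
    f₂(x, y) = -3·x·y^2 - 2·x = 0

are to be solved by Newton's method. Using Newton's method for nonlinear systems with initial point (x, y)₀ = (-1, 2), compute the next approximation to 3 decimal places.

At (-1, 2): F = (6.83229, 14.000).
Jacobian J = [[2·x·y, x^2 + 2·y + 2·sin(y)], [-3·y^2 - 2, -6·x·y]].
At the point, J = [[-4.000, 6.81859], [-14.000, 12.000]] (det J = 47.46033).
Solving J·Δ = −F gives Δ = (0.284, -0.835).
Then the next iterate is (x, y)₁ = (-0.716, 1.165).

(-0.716, 1.165)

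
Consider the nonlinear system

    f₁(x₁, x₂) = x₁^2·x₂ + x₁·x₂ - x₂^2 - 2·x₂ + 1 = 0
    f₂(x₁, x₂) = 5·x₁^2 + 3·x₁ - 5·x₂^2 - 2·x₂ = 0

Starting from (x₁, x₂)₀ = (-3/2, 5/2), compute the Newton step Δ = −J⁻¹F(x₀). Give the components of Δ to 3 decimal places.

At (-3/2, 5/2): F = (-8.375, -29.500).
Jacobian J = [[2·x₁·x₂ + x₂, x₁^2 + x₁ - 2·x₂ - 2], [10·x₁ + 3, -10·x₂ - 2]].
At the point, J = [[-5.000, -6.250], [-12.000, -27.000]] (det J = 60.000).
Solving J·Δ = −F gives Δ = (-0.696, -0.783).

(-0.696, -0.783)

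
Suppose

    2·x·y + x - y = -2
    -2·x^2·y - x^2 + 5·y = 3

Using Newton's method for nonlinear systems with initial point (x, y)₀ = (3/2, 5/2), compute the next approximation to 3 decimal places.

(1.186, -0.808)

At (3/2, 5/2): F = (8.500, -4.000).
Jacobian J = [[2·y + 1, 2·x - 1], [-4·x·y - 2·x, -2·x^2 + 5]].
At the point, J = [[6.000, 2.000], [-18.000, 0.500]] (det J = 39.000).
Solving J·Δ = −F gives Δ = (-0.314, -3.308).
Then the next iterate is (x, y)₁ = (1.186, -0.808).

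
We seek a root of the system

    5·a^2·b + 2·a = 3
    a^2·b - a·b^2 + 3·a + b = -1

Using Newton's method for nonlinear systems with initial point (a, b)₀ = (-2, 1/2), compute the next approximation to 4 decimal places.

(-1.1408, 0.6937)

At (-2, 1/2): F = (3.0000, -2.0000).
Jacobian J = [[10·a·b + 2, 5·a^2], [2·a·b - b^2 + 3, a^2 - 2·a·b + 1]].
At the point, J = [[-8.0000, 20.0000], [0.7500, 7.0000]] (det J = -71.0000).
Solving J·Δ = −F gives Δ = (0.8592, 0.1937).
Then the next iterate is (a, b)₁ = (-1.1408, 0.6937).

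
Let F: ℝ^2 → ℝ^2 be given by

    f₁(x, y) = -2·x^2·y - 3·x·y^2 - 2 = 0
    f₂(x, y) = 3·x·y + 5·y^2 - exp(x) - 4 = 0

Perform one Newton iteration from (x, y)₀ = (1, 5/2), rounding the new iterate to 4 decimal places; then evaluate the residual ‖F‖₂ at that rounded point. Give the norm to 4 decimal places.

10.5265

At (1, 5/2): F = (-25.7500, 32.031718).
Jacobian J = [[-4·x·y - 3·y^2, -2·x^2 - 6·x·y], [3·y - exp(x), 3·x + 10·y]].
At the point, J = [[-28.7500, -17.0000], [4.781718, 28.0000]] (det J = -723.710791).
Solving J·Δ = −F gives Δ = (-0.2438, -1.1024).
Then the next iterate is (x, y)₁ = (0.7562, 1.3976).
Re-evaluating at (0.7562, 1.3976): F = (-8.029627, 6.806858), so ‖F‖₂ = 10.5265.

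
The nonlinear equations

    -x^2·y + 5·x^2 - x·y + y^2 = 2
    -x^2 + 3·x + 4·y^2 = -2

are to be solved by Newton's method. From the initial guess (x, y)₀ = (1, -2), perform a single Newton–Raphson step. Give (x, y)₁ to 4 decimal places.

(0.7760, -0.7640)

At (1, -2): F = (11.0000, 20.0000).
Jacobian J = [[-2·x·y + 10·x - y, -x^2 - x + 2·y], [-2·x + 3, 8·y]].
At the point, J = [[16.0000, -6.0000], [1.0000, -16.0000]] (det J = -250.0000).
Solving J·Δ = −F gives Δ = (-0.2240, 1.2360).
Then the next iterate is (x, y)₁ = (0.7760, -0.7640).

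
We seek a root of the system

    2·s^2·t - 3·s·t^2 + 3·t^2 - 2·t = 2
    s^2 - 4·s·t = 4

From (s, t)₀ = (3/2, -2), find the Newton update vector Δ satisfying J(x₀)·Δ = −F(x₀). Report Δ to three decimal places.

(0.181, 2.040)

At (3/2, -2): F = (-13.000, 10.250).
Jacobian J = [[4·s·t - 3·t^2, 2·s^2 - 6·s·t + 6·t - 2], [2·s - 4·t, -4·s]].
At the point, J = [[-24.000, 8.500], [11.000, -6.000]] (det J = 50.500).
Solving J·Δ = −F gives Δ = (0.181, 2.040).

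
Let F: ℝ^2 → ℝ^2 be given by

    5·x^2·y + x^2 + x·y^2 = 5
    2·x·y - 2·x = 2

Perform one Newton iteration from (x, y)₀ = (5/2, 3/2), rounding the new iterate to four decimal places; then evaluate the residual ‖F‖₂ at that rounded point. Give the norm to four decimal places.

10.6269

At (5/2, 3/2): F = (53.7500, 0.5000).
Jacobian J = [[10·x·y + 2·x + y^2, 5·x^2 + 2·x·y], [2·y - 2, 2·x]].
At the point, J = [[44.7500, 38.7500], [1.0000, 5.0000]] (det J = 185.0000).
Solving J·Δ = −F gives Δ = (-1.3480, 0.1696).
Then the next iterate is (x, y)₁ = (1.1520, 1.6696).
Re-evaluating at (1.1520, 1.6696): F = (10.617042, -0.457242), so ‖F‖₂ = 10.6269.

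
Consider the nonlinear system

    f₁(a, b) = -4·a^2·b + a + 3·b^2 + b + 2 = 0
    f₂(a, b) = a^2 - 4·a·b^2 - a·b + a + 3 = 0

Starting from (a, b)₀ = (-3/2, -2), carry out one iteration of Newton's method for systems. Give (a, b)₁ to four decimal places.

(-0.7595, -1.4266)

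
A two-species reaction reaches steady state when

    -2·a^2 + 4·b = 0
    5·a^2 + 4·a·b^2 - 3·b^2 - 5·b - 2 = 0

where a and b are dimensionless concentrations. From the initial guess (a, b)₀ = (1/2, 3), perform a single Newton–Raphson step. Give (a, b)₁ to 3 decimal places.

(0.306, 0.028)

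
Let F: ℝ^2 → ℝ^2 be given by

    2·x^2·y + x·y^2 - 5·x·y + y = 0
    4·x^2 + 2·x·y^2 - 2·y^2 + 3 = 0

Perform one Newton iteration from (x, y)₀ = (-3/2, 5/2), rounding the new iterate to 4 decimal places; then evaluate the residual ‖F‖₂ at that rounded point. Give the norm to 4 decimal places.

8.4001

At (-3/2, 5/2): F = (23.1250, -19.2500).
Jacobian J = [[4·x·y + y^2 - 5·y, 2·x^2 + 2·x·y - 5·x + 1], [8·x + 2·y^2, 4·x·y - 4·y]].
At the point, J = [[-21.2500, 5.5000], [0.5000, -25.0000]] (det J = 528.5000).
Solving J·Δ = −F gives Δ = (0.8936, -0.7521).
Then the next iterate is (x, y)₁ = (-0.6064, 1.7479).
Re-evaluating at (-0.6064, 1.7479): F = (6.480366, -5.344716), so ‖F‖₂ = 8.4001.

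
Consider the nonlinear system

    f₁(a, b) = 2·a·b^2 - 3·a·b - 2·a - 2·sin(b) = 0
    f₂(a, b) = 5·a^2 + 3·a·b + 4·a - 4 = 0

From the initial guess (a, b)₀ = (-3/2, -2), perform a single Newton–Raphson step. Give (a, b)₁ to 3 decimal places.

At (-3/2, -2): F = (-16.18141, 10.250).
Jacobian J = [[2·b^2 - 3·b - 2, 4·a·b - 3·a - 2·cos(b)], [10·a + 3·b + 4, 3·a]].
At the point, J = [[12.000, 17.33229], [-17.000, -4.500]] (det J = 240.64899).
Solving J·Δ = −F gives Δ = (0.436, 0.632).
Then the next iterate is (a, b)₁ = (-1.064, -1.368).

(-1.064, -1.368)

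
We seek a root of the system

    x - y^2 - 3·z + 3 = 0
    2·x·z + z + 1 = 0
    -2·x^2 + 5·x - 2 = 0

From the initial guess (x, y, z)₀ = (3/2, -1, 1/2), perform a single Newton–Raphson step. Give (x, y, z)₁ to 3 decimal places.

(2.500, -4.000, -0.500)

At (3/2, -1, 1/2): F = (2.000, 3.000, 1.000).
Jacobian J = [[1, -2·y, -3], [2·z, 0, 2·x + 1], [-4·x + 5, 0, 0]].
At the point, J = [[1.000, 2.000, -3.000], [1.000, 0.000, 4.000], [-1.000, 0.000, 0.000]] (det J = -8.000).
Solving J·Δ = −F gives Δ = (1.000, -3.000, -1.000).
Then the next iterate is (x, y, z)₁ = (2.500, -4.000, -0.500).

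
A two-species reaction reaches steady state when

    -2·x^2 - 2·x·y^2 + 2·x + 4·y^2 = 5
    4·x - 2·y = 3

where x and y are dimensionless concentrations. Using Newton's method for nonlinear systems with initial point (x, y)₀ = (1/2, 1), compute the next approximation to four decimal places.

(1.5500, 1.6000)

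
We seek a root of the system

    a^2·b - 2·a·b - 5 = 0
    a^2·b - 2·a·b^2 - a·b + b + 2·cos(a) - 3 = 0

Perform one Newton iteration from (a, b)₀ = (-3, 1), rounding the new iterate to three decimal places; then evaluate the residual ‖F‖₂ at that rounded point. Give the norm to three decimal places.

At (-3, 1): F = (10.000, 14.02002).
Jacobian J = [[2·a·b - 2·b, a^2 - 2·a], [2·a·b - 2·b^2 - b - 2·sin(a), a^2 - 4·a·b - a + 1]].
At the point, J = [[-8.000, 15.000], [-8.71776, 25.000]] (det J = -69.23360).
Solving J·Δ = −F gives Δ = (0.573, -0.361).
Then the next iterate is (a, b)₁ = (-2.427, 0.639).
Re-evaluating at (-2.427, 0.639): F = (1.86563, 3.42504), so ‖F‖₂ = 3.900.

3.900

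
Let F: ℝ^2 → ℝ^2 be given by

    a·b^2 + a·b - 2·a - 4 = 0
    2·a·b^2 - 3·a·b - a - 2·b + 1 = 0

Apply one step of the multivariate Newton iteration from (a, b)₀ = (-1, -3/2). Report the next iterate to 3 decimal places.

(-1.455, -0.409)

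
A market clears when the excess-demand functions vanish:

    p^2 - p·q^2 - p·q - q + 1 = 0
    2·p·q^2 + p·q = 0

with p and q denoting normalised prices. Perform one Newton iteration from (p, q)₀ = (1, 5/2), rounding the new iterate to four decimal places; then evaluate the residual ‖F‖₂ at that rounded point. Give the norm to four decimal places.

4.5833

At (1, 5/2): F = (-9.2500, 15.0000).
Jacobian J = [[2·p - q^2 - q, -2·p·q - p - 1], [2·q^2 + q, 4·p·q + p]].
At the point, J = [[-6.7500, -7.0000], [15.0000, 11.0000]] (det J = 30.7500).
Solving J·Δ = −F gives Δ = (-0.1057, -1.2195).
Then the next iterate is (p, q)₁ = (0.8943, 1.2805).
Re-evaluating at (0.8943, 1.2805): F = (-2.092245, 4.077883), so ‖F‖₂ = 4.5833.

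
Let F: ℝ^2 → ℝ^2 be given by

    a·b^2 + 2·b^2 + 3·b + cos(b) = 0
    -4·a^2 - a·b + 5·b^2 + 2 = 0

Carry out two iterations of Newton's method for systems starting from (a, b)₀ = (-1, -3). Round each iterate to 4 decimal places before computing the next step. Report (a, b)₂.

At (-1, -3): F = (-0.989992, 40.0000).
Jacobian J = [[b^2, 2·a·b + 4·b - sin(b) + 3], [-8·a - b, -a + 10·b]].
At the point, J = [[9.0000, -2.858880], [11.0000, -29.0000]] (det J = -229.552320).
Solving J·Δ = −F gives Δ = (0.6232, 1.6157).
Then the next iterate is (a, b)₁ = (-0.3768, -1.3843).
Round to (-0.3768, -1.3843) and repeat: F = (-0.856967, 10.491915), J = [[1.916286, -0.511332], [4.3987, -13.4662]].
Δ = (0.7177, 1.0135), so (a, b)₂ = (0.3409, -0.3708).

(0.3409, -0.3708)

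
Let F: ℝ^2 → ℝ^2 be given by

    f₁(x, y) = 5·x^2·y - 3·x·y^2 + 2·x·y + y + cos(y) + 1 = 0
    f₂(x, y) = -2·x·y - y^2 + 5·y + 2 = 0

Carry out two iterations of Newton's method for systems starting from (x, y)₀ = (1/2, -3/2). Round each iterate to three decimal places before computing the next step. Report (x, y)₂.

At (1/2, -3/2): F = (-7.17926, -6.250).
Jacobian J = [[10·x·y - 3·y^2 + 2·y, 5·x^2 - 6·x·y + 2·x - sin(y) + 1], [-2·y, -2·x - 2·y + 5]].
At the point, J = [[-17.250, 8.74749], [3.000, 7.000]] (det J = -146.99248).
Solving J·Δ = −F gives Δ = (0.030, 0.880).
Then the next iterate is (x, y)₁ = (0.530, -0.620).
Round to (0.530, -0.620) and repeat: F = (-0.94531, -0.82720), J = [[-5.67920, 6.01714], [1.240, 5.180]].
Δ = (0.002, 0.159), so (x, y)₂ = (0.532, -0.461).

(0.532, -0.461)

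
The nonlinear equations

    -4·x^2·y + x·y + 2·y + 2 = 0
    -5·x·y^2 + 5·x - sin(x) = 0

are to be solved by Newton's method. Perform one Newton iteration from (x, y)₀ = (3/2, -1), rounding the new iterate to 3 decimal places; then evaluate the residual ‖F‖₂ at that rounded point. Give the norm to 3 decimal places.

2.051

At (3/2, -1): F = (7.500, -0.99749).
Jacobian J = [[-8·x·y + y, -4·x^2 + x + 2], [-5·y^2 - cos(x) + 5, -10·x·y]].
At the point, J = [[11.000, -5.500], [-0.07074, 15.000]] (det J = 164.61095).
Solving J·Δ = −F gives Δ = (-0.650, 0.063).
Then the next iterate is (x, y)₁ = (0.850, -0.937).
Re-evaluating at (0.850, -0.937): F = (2.03748, -0.23265), so ‖F‖₂ = 2.051.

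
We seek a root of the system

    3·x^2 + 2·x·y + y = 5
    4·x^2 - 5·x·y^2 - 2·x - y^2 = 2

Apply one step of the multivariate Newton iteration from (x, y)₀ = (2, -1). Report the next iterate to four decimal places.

At (2, -1): F = (2.0000, -1.0000).
Jacobian J = [[6·x + 2·y, 2·x + 1], [8·x - 5·y^2 - 2, -10·x·y - 2·y]].
At the point, J = [[10.0000, 5.0000], [9.0000, 22.0000]] (det J = 175.0000).
Solving J·Δ = −F gives Δ = (-0.2800, 0.1600).
Then the next iterate is (x, y)₁ = (1.7200, -0.8400).

(1.7200, -0.8400)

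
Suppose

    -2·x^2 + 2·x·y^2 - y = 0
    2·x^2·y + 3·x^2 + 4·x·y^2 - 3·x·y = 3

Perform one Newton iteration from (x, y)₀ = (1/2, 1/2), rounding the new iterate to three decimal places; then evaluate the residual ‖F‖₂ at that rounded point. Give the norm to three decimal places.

At (1/2, 1/2): F = (-0.750, -2.250).
Jacobian J = [[-4·x + 2·y^2, 4·x·y - 1], [4·x·y + 6·x + 4·y^2 - 3·y, 2·x^2 + 8·x·y - 3·x]].
At the point, J = [[-1.500, 0.000], [3.500, 1.000]] (det J = -1.500).
Solving J·Δ = −F gives Δ = (-0.500, 4.000).
Then the next iterate is (x, y)₁ = (0.000, 4.500).
Re-evaluating at (0.000, 4.500): F = (-4.500, -3.000), so ‖F‖₂ = 5.408.

5.408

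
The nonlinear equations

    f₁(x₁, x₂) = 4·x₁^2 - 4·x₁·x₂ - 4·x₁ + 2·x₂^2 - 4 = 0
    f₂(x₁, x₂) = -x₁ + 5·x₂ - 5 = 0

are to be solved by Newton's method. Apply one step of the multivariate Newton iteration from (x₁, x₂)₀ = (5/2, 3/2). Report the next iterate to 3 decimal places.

(2.446, 1.489)

At (5/2, 3/2): F = (0.500, 0.000).
Jacobian J = [[8·x₁ - 4·x₂ - 4, -4·x₁ + 4·x₂], [-1, 5]].
At the point, J = [[10.000, -4.000], [-1.000, 5.000]] (det J = 46.000).
Solving J·Δ = −F gives Δ = (-0.054, -0.011).
Then the next iterate is (x₁, x₂)₁ = (2.446, 1.489).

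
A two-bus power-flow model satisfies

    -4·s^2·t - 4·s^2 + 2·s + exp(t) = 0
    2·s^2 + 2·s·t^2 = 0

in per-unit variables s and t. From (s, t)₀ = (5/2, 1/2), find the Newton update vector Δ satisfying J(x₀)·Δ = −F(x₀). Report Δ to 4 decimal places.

(-1.5860, 0.5805)

At (5/2, 1/2): F = (-30.851279, 13.7500).
Jacobian J = [[-8·s·t - 8·s + 2, -4·s^2 + exp(t)], [4·s + 2·t^2, 4·s·t]].
At the point, J = [[-28.0000, -23.351279], [10.5000, 5.0000]] (det J = 105.188427).
Solving J·Δ = −F gives Δ = (-1.5860, 0.5805).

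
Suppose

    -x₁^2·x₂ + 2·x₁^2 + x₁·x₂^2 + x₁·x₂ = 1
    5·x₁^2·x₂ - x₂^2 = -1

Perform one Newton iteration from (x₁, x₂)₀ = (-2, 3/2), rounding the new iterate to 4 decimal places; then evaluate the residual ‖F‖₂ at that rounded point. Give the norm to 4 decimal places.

At (-2, 3/2): F = (-6.5000, 28.7500).
Jacobian J = [[-2·x₁·x₂ + 4·x₁ + x₂^2 + x₂, -x₁^2 + 2·x₁·x₂ + x₁], [10·x₁·x₂, 5·x₁^2 - 2·x₂]].
At the point, J = [[1.7500, -12.0000], [-30.0000, 17.0000]] (det J = -330.2500).
Solving J·Δ = −F gives Δ = (0.7101, -0.4381).
Then the next iterate is (x₁, x₂)₁ = (-1.2899, 1.0619).
Re-evaluating at (-1.2899, 1.0619): F = (-2.263427, 8.706538), so ‖F‖₂ = 8.9959.

8.9959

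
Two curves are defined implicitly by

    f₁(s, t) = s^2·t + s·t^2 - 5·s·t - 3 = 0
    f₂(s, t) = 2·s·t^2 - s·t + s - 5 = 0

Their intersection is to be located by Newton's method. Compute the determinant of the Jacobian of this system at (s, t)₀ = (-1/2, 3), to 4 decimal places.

J = [[2·s·t + t^2 - 5·t, s^2 + 2·s·t - 5·s], [2·t^2 - t + 1, 4·s·t - s]].
At the point, J = [[-9.0000, -0.2500], [16.0000, -5.5000]].
det J = 53.5000.

53.5000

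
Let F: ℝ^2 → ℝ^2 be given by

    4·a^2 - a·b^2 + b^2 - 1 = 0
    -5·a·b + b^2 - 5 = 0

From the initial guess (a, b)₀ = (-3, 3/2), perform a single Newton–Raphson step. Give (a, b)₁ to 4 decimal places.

(-1.5490, 1.0074)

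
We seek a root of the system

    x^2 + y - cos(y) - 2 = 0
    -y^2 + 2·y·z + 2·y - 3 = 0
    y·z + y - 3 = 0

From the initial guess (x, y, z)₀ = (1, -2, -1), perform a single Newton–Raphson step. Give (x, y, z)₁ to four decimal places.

At (1, -2, -1): F = (-2.583853, -7.0000, -3.0000).
Jacobian J = [[2·x, sin(y) + 1, 0], [0, -2·y + 2·z + 2, 2·y], [0, z + 1, y]].
At the point, J = [[2.0000, 0.090703, 0.0000], [0.0000, 4.0000, -4.0000], [0.0000, 0.0000, -2.0000]] (det J = -16.0000).
Solving J·Δ = −F gives Δ = (1.2806, 0.2500, -1.5000).
Then the next iterate is (x, y, z)₁ = (2.2806, -1.7500, -2.5000).

(2.2806, -1.7500, -2.5000)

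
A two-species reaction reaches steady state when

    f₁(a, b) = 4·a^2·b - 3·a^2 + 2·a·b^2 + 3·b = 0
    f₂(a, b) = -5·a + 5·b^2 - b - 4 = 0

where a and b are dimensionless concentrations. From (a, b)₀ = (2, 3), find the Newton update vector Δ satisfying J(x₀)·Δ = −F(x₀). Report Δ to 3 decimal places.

At (2, 3): F = (81.000, 28.000).
Jacobian J = [[8·a·b - 6·a + 2·b^2, 4·a^2 + 4·a·b + 3], [-5, 10·b - 1]].
At the point, J = [[54.000, 43.000], [-5.000, 29.000]] (det J = 1781.000).
Solving J·Δ = −F gives Δ = (-0.643, -1.076).

(-0.643, -1.076)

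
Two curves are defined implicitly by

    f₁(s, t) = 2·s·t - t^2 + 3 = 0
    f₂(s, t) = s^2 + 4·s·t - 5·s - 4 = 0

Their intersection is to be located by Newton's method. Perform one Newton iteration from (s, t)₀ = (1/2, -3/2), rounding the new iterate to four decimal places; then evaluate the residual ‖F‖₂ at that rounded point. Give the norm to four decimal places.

3.6862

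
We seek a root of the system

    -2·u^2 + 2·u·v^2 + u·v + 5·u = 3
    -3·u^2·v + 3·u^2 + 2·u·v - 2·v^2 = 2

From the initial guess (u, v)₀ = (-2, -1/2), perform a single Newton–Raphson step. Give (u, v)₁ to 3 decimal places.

(-0.201, -1.691)

At (-2, -1/2): F = (-21.000, 17.500).
Jacobian J = [[-4·u + 2·v^2 + v + 5, 4·u·v + u], [-6·u·v + 6·u + 2·v, -3·u^2 + 2·u - 4·v]].
At the point, J = [[13.000, 2.000], [-19.000, -14.000]] (det J = -144.000).
Solving J·Δ = −F gives Δ = (1.799, -1.191).
Then the next iterate is (u, v)₁ = (-0.201, -1.691).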